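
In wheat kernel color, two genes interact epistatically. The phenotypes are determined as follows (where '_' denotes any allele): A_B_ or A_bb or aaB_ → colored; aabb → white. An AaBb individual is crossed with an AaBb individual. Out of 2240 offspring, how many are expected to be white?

Cross: AaBb × AaBb — consider each gene separately:
A gene: Aa × Aa → 1 AA, 2 Aa, 1 aa → 3 A_ : 1 aa (out of 4)
B gene: Bb × Bb → 1 BB, 2 Bb, 1 bb → 3 B_ : 1 bb (out of 4)
Genotype classes (out of 4 × 4 = 16): A_B_ = 3×3 = 9; A_bb = 3×1 = 3; aaB_ = 1×3 = 3; aabb = 1×1 = 1
Apply the phenotype rules: A_B_ (9) + A_bb (3) + aaB_ (3) → colored; aabb (1) → white
Phenotype counts (out of 16): 15 colored, 1 white
white: 1 out of 16 → fraction 1/16
Expected count = 1/16 × 2240 = 140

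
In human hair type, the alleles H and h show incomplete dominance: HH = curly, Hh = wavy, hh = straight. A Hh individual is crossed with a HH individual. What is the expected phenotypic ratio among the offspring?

Punnett square for Hh × HH:
Offspring genotypes: 2 HH, 2 Hh
Phenotype counts: 2 curly, 2 wavy
Ratio: 1 curly : 1 wavy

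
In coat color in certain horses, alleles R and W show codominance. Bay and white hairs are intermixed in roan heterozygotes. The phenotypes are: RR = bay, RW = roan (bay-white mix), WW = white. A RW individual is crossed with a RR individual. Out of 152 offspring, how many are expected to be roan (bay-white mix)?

Punnett square for RW × RR:
Offspring genotypes: 2 RR, 2 RW
Phenotype counts: 2 bay, 2 roan (bay-white mix)
roan (bay-white mix): 2 out of 4 → fraction 1/2
Expected count = 1/2 × 152 = 76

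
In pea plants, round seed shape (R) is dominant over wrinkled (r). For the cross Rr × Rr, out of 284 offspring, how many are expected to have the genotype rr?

Punnett square for Rr × Rr:
Offspring genotypes: 1 RR, 2 Rr, 1 rr
Total offspring: 4
Count with target: 1
Probability: 1/4
Expected count = 1/4 × 284 = 71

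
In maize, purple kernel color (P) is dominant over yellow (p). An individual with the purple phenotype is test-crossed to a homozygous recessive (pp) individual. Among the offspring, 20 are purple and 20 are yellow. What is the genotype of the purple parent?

Test cross: ? × pp
Offspring: 20 purple, 20 yellow — approximately 1:1.
A 1:1 ratio in a test cross indicates the unknown parent is heterozygous (Pp).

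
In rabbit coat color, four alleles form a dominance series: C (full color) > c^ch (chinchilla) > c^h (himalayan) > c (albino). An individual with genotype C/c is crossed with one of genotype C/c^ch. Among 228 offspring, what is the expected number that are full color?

Cross: C/c × C/c^ch
Allele dominance: C > c^ch > c^h > c
Offspring genotypes: 1 C/C, 1 C/c^ch, 1 C/c, 1 c^ch/c
Phenotype counts: 3 full color, 1 chinchilla
full color: 3 out of 4 → fraction 3/4
Expected count = 3/4 × 228 = 171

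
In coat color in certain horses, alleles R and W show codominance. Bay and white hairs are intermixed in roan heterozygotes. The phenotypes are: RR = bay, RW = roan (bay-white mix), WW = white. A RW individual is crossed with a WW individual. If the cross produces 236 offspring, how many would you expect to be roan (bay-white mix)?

Punnett square for RW × WW:
Offspring genotypes: 2 RW, 2 WW
Phenotype counts: 2 roan (bay-white mix), 2 white
roan (bay-white mix): 2 out of 4 → fraction 1/2
Expected count = 1/2 × 236 = 118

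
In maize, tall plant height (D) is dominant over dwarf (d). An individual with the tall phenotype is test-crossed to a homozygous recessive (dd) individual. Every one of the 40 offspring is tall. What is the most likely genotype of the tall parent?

Test cross: ? × dd
All offspring are tall.
If the unknown parent were heterozygous (Dd), about half of 40 offspring would be dwarf; none are. The unknown parent is most likely homozygous dominant (DD).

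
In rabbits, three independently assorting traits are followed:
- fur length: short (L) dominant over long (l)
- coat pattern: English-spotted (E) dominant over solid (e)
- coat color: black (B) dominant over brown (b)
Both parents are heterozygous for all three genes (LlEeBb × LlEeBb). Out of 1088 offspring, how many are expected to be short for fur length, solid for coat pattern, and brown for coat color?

Trihybrid cross: LlEeBb × LlEeBb
Each trait segregates independently with a 3:1 phenotypic ratio, so each gene contributes 3/4 (dominant) or 1/4 (recessive).
Target: short (fur length), solid (coat pattern), brown (coat color)
Probability = product of independent per-trait probabilities
= 3/4 × 1/4 × 1/4 = 3/64
Expected count = 3/64 × 1088 = 51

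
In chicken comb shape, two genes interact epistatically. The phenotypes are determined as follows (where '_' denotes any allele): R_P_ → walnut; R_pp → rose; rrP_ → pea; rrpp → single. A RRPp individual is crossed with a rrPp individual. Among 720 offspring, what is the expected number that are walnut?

Cross: RRPp × rrPp — consider each gene separately:
R gene: RR × rr → 4 Rr → 4 R_ (out of 4)
P gene: Pp × Pp → 1 PP, 2 Pp, 1 pp → 3 P_ : 1 pp (out of 4)
Genotype classes (out of 4 × 4 = 16): R_P_ = 4×3 = 12; R_pp = 4×1 = 4
Apply the phenotype rules: R_P_ (12) → walnut; R_pp (4) → rose
Phenotype counts (out of 16): 12 walnut, 4 rose
walnut: 12 out of 16 → fraction 3/4
Expected count = 3/4 × 720 = 540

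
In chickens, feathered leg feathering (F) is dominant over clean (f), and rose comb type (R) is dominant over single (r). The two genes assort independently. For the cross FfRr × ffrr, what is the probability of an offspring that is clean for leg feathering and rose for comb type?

Dihybrid cross FfRr × ffrr — consider each gene separately:
leg feathering: Ff × ff → 2 Ff, 2 ff → 2 F_ : 2 ff (out of 4)
comb type: Rr × rr → 2 Rr, 2 rr → 2 R_ : 2 rr (out of 4)
Looking for: clean (ff) and rose (R_)
P(clean) = 2/4, P(rose) = 2/4
P(both) = 2/4 × 2/4 = 4/16 = 1/4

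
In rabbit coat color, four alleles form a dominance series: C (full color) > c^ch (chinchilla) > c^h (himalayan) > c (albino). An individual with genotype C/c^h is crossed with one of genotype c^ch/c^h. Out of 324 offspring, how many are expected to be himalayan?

Cross: C/c^h × c^ch/c^h
Allele dominance: C > c^ch > c^h > c
Offspring genotypes: 1 C/c^ch, 1 C/c^h, 1 c^ch/c^h, 1 c^h/c^h
Phenotype counts: 2 full color, 1 chinchilla, 1 himalayan
himalayan: 1 out of 4 → fraction 1/4
Expected count = 1/4 × 324 = 81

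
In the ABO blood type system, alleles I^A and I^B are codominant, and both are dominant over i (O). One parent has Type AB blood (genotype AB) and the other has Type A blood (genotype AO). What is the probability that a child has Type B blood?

Cross: AB × AO
Possible offspring genotypes: 1 AA, 1 AO, 1 AB, 1 BO
Blood type counts: 2 Type A, 1 Type AB, 1 Type B
Probability of Type B: 1/4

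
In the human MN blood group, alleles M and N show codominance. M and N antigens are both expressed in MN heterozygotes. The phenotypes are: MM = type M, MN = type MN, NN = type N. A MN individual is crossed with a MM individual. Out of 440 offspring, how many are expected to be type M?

Punnett square for MN × MM:
Offspring genotypes: 2 MM, 2 MN
Phenotype counts: 2 type M, 2 type MN
type M: 2 out of 4 → fraction 1/2
Expected count = 1/2 × 440 = 220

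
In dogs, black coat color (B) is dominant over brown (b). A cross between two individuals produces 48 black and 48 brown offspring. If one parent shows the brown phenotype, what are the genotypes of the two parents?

Observed offspring: 48 black, 48 brown
The observed ratio simplifies to 1:1. One parent shows brown, so its genotype must be bb. A 1:1 offspring split requires the other parent to be heterozygous (Bb).
Parent genotypes: bb × Bb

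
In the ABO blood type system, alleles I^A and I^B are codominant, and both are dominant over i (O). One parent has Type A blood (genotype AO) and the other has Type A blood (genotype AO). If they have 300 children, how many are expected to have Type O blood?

Cross: AO × AO
Possible offspring genotypes: 1 AA, 2 AO, 1 OO
Blood type counts: 3 Type A, 1 Type O
Probability of Type O: 1/4
Expected count = 1/4 × 300 = 75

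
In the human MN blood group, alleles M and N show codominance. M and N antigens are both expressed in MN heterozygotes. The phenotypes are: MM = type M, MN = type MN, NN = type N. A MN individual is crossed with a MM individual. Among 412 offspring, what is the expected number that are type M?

Punnett square for MN × MM:
Offspring genotypes: 2 MM, 2 MN
Phenotype counts: 2 type M, 2 type MN
type M: 2 out of 4 → fraction 1/2
Expected count = 1/2 × 412 = 206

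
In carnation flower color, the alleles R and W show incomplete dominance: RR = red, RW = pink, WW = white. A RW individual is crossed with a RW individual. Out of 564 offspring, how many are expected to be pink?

Punnett square for RW × RW:
Offspring genotypes: 1 RR, 2 RW, 1 WW
Phenotype counts: 1 red, 2 pink, 1 white
pink: 2 out of 4 → fraction 1/2
Expected count = 1/2 × 564 = 282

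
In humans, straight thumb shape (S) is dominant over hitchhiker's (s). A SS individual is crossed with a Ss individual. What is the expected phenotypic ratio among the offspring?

Punnett square for SS × Ss:
Offspring genotypes: 2 SS, 2 Ss
straight: 4, hitchhiker's: 0
Ratio: all straight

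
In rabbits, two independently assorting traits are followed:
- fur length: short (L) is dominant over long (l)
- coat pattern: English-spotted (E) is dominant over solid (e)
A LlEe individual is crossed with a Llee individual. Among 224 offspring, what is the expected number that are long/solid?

Dihybrid cross LlEe × Llee — consider each gene separately:
fur length: Ll × Ll → 1 LL, 2 Ll, 1 ll → 3 L_ : 1 ll (out of 4)
coat pattern: Ee × ee → 2 Ee, 2 ee → 2 E_ : 2 ee (out of 4)
Combine (counts out of 4 × 4 = 16): short/English-spotted (L_E_) = 3×2 = 6; short/solid (L_ee) = 3×2 = 6; long/English-spotted (llE_) = 1×2 = 2; long/solid (llee) = 1×2 = 2
Phenotype counts (out of 16): 6 short/English-spotted, 6 short/solid, 2 long/English-spotted, 2 long/solid
long/solid: 2 out of 16 → fraction 1/8
Expected count = 1/8 × 224 = 28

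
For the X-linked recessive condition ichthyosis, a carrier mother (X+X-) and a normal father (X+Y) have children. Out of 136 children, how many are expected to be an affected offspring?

Cross: X+X- × X+Y
Offspring: 1 X+X+, 1 X+Y, 1 X+X-, 1 X-Y
Probability of an affected offspring: 1/4
Expected count = 1/4 × 136 = 34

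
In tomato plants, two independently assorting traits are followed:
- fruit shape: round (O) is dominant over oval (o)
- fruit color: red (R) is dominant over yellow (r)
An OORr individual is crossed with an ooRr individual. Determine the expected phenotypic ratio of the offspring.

Dihybrid cross OORr × ooRr — consider each gene separately:
fruit shape: OO × oo → 4 Oo → 4 O_ (out of 4)
fruit color: Rr × Rr → 1 RR, 2 Rr, 1 rr → 3 R_ : 1 rr (out of 4)
Combine (counts out of 4 × 4 = 16): round/red (O_R_) = 4×3 = 12; round/yellow (O_rr) = 4×1 = 4
Phenotype counts (out of 16): 12 round/red, 4 round/yellow
Ratio: 3 round/red : 1 round/yellow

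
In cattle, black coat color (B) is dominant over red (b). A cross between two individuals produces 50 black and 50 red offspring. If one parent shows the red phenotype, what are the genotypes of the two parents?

Observed offspring: 50 black, 50 red
The observed ratio simplifies to 1:1. One parent shows red, so its genotype must be bb. A 1:1 offspring split requires the other parent to be heterozygous (Bb).
Parent genotypes: bb × Bb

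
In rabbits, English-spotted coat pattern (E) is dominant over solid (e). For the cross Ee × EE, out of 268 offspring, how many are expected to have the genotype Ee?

Punnett square for Ee × EE:
Offspring genotypes: 2 EE, 2 Ee
Total offspring: 4
Count with target: 2
Probability: 2/4 = 1/2
Expected count = 1/2 × 268 = 134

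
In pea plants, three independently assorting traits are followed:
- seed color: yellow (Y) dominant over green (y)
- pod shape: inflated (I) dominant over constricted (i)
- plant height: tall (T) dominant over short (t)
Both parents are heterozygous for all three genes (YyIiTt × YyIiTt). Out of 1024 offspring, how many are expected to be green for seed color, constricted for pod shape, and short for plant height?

Trihybrid cross: YyIiTt × YyIiTt
Each trait segregates independently with a 3:1 phenotypic ratio, so each gene contributes 3/4 (dominant) or 1/4 (recessive).
Target: green (seed color), constricted (pod shape), short (plant height)
Probability = product of independent per-trait probabilities
= 1/4 × 1/4 × 1/4 = 1/64
Expected count = 1/64 × 1024 = 16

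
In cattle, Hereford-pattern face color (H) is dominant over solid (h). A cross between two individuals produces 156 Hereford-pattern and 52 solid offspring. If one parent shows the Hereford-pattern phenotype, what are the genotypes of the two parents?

Observed offspring: 156 Hereford-pattern, 52 solid
The observed ratio simplifies to 3:1. Solid (hh) offspring appear, so each parent must contribute one h allele. The parent stated to show Hereford-pattern carries H, so it is Hh. The other parent is then either Hh or hh: Hh × hh would give a 1:1 split, whereas Hh × Hh gives 3:1 — matching the data. So both parents are heterozygous (Hh × Hh).
Parent genotypes: Hh × Hh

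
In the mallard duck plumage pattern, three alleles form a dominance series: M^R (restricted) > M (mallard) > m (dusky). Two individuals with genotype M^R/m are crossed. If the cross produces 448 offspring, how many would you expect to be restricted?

Cross: M^R/m × M^R/m
Allele dominance: M^R > M > m
Offspring genotypes: 1 M^R/M^R, 2 M^R/m, 1 m/m
Phenotype counts: 3 restricted, 1 dusky
restricted: 3 out of 4 → fraction 3/4
Expected count = 3/4 × 448 = 336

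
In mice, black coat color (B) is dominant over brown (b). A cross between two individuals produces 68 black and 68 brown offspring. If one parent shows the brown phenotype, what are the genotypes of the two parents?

Observed offspring: 68 black, 68 brown
The observed ratio simplifies to 1:1. One parent shows brown, so its genotype must be bb. A 1:1 offspring split requires the other parent to be heterozygous (Bb).
Parent genotypes: bb × Bb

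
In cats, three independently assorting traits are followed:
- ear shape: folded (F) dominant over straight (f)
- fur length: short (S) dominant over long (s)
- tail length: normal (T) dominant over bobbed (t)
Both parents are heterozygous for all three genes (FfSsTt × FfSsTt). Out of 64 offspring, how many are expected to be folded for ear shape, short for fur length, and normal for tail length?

Trihybrid cross: FfSsTt × FfSsTt
Each trait segregates independently with a 3:1 phenotypic ratio, so each gene contributes 3/4 (dominant) or 1/4 (recessive).
Target: folded (ear shape), short (fur length), normal (tail length)
Probability = product of independent per-trait probabilities
= 3/4 × 3/4 × 3/4 = 27/64
Expected count = 27/64 × 64 = 27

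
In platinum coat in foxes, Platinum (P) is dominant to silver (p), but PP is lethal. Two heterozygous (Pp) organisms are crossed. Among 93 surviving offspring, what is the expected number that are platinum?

Cross: Pp × Pp
Punnett square offspring (before lethality): 1 PP, 2 Pp, 1 pp
The PP genotype is lethal (embryos die); surviving offspring: 2 Pp, 1 pp
platinum: 2 out of 3 → fraction 2/3
Expected count = 2/3 × 93 = 62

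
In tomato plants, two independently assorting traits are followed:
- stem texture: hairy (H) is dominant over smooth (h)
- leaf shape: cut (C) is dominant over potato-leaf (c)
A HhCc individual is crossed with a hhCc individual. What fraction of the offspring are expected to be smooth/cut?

Dihybrid cross HhCc × hhCc — consider each gene separately:
stem texture: Hh × hh → 2 Hh, 2 hh → 2 H_ : 2 hh (out of 4)
leaf shape: Cc × Cc → 1 CC, 2 Cc, 1 cc → 3 C_ : 1 cc (out of 4)
Combine (counts out of 4 × 4 = 16): hairy/cut (H_C_) = 2×3 = 6; hairy/potato-leaf (H_cc) = 2×1 = 2; smooth/cut (hhC_) = 2×3 = 6; smooth/potato-leaf (hhcc) = 2×1 = 2
Phenotype counts (out of 16): 6 hairy/cut, 2 hairy/potato-leaf, 6 smooth/cut, 2 smooth/potato-leaf
smooth/cut: 6 out of 16
Probability: 6/16 = 3/8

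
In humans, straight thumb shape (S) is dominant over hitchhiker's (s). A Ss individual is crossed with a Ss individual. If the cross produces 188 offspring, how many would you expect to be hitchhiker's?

Punnett square for Ss × Ss:
Offspring genotypes: 1 SS, 2 Ss, 1 ss
straight: 3, hitchhiker's: 1
hitchhiker's: 1 out of 4 → fraction 1/4
Expected count = 1/4 × 188 = 47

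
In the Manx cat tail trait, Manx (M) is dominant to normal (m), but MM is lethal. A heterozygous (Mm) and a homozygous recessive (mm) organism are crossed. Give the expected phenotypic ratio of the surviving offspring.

Cross: Mm × mm
Punnett square offspring (before lethality): 2 Mm, 2 mm
No MM offspring are produced in this cross.
Ratio: 1 Manx (tailless) : 1 normal-tailed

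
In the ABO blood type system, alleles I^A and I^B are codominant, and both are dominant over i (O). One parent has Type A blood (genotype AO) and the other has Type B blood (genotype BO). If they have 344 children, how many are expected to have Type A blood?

Cross: AO × BO
Possible offspring genotypes: 1 AB, 1 AO, 1 BO, 1 OO
Blood type counts: 1 Type AB, 1 Type A, 1 Type B, 1 Type O
Probability of Type A: 1/4
Expected count = 1/4 × 344 = 86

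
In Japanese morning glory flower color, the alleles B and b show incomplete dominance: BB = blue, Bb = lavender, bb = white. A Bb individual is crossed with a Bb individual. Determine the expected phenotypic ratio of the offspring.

Punnett square for Bb × Bb:
Offspring genotypes: 1 BB, 2 Bb, 1 bb
Phenotype counts: 1 blue, 2 lavender, 1 white
Ratio: 1 blue : 2 lavender : 1 white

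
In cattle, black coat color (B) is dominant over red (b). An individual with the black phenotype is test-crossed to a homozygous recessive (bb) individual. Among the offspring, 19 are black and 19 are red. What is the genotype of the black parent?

Test cross: ? × bb
Offspring: 19 black, 19 red — approximately 1:1.
A 1:1 ratio in a test cross indicates the unknown parent is heterozygous (Bb).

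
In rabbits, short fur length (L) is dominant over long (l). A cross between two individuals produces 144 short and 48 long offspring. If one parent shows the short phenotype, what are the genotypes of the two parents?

Observed offspring: 144 short, 48 long
The observed ratio simplifies to 3:1. Long (ll) offspring appear, so each parent must contribute one l allele. The parent stated to show short carries L, so it is Ll. The other parent is then either Ll or ll: Ll × ll would give a 1:1 split, whereas Ll × Ll gives 3:1 — matching the data. So both parents are heterozygous (Ll × Ll).
Parent genotypes: Ll × Ll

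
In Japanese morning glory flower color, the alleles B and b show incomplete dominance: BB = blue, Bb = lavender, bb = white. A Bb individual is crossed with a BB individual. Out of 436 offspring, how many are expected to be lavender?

Punnett square for Bb × BB:
Offspring genotypes: 2 BB, 2 Bb
Phenotype counts: 2 blue, 2 lavender
lavender: 2 out of 4 → fraction 1/2
Expected count = 1/2 × 436 = 218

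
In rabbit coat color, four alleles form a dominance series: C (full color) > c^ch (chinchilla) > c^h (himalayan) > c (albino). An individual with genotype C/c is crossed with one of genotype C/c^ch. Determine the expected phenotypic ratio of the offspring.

Cross: C/c × C/c^ch
Allele dominance: C > c^ch > c^h > c
Offspring genotypes: 1 C/C, 1 C/c^ch, 1 C/c, 1 c^ch/c
Phenotype counts: 3 full color, 1 chinchilla
Ratio: 3 full color : 1 chinchilla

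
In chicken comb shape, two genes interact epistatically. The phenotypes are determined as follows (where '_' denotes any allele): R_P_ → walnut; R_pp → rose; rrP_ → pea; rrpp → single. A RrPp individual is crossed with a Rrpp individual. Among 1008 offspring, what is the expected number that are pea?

Cross: RrPp × Rrpp — consider each gene separately:
R gene: Rr × Rr → 1 RR, 2 Rr, 1 rr → 3 R_ : 1 rr (out of 4)
P gene: Pp × pp → 2 Pp, 2 pp → 2 P_ : 2 pp (out of 4)
Genotype classes (out of 4 × 4 = 16): R_P_ = 3×2 = 6; R_pp = 3×2 = 6; rrP_ = 1×2 = 2; rrpp = 1×2 = 2
Apply the phenotype rules: R_P_ (6) → walnut; R_pp (6) → rose; rrP_ (2) → pea; rrpp (2) → single
Phenotype counts (out of 16): 6 walnut, 6 rose, 2 pea, 2 single
pea: 2 out of 16 → fraction 1/8
Expected count = 1/8 × 1008 = 126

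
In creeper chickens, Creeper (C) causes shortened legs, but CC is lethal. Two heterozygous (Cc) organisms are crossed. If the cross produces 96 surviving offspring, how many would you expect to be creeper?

Cross: Cc × Cc
Punnett square offspring (before lethality): 1 CC, 2 Cc, 1 cc
The CC genotype is lethal (embryos die); surviving offspring: 2 Cc, 1 cc
creeper: 2 out of 3 → fraction 2/3
Expected count = 2/3 × 96 = 64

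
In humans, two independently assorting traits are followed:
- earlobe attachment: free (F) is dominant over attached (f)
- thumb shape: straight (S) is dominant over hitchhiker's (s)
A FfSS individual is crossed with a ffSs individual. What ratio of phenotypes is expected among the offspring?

Dihybrid cross FfSS × ffSs — consider each gene separately:
earlobe attachment: Ff × ff → 2 Ff, 2 ff → 2 F_ : 2 ff (out of 4)
thumb shape: SS × Ss → 2 SS, 2 Ss → 4 S_ (out of 4)
Combine (counts out of 4 × 4 = 16): free/straight (F_S_) = 2×4 = 8; attached/straight (ffS_) = 2×4 = 8
Phenotype counts (out of 16): 8 free/straight, 8 attached/straight
Ratio: 1 free/straight : 1 attached/straight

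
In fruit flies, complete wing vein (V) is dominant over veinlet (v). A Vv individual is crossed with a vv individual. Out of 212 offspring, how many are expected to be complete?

Punnett square for Vv × vv:
Offspring genotypes: 2 Vv, 2 vv
complete: 2, veinlet: 2
complete: 2 out of 4 → fraction 1/2
Expected count = 1/2 × 212 = 106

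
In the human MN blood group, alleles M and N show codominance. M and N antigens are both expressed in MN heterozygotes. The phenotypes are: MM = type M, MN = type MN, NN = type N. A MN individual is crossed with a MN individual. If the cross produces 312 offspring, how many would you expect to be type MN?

Punnett square for MN × MN:
Offspring genotypes: 1 MM, 2 MN, 1 NN
Phenotype counts: 1 type M, 2 type MN, 1 type N
type MN: 2 out of 4 → fraction 1/2
Expected count = 1/2 × 312 = 156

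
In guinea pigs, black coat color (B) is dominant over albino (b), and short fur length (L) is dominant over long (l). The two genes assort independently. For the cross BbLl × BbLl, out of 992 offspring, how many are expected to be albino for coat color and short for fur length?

Dihybrid cross BbLl × BbLl — consider each gene separately:
coat color: Bb × Bb → 1 BB, 2 Bb, 1 bb → 3 B_ : 1 bb (out of 4)
fur length: Ll × Ll → 1 LL, 2 Ll, 1 ll → 3 L_ : 1 ll (out of 4)
Looking for: albino (bb) and short (L_)
P(albino) = 1/4, P(short) = 3/4
P(both) = 1/4 × 3/4 = 3/16
Expected count = 3/16 × 992 = 186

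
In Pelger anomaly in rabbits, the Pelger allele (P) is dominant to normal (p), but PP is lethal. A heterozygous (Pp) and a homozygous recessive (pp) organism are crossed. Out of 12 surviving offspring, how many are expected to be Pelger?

Cross: Pp × pp
Punnett square offspring (before lethality): 2 Pp, 2 pp
No PP offspring are produced in this cross.
Pelger: 2 out of 4 → fraction 1/2
Expected count = 1/2 × 12 = 6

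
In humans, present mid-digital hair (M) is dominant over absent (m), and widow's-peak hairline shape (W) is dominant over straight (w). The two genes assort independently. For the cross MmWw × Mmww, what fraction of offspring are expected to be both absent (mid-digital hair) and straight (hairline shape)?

Dihybrid cross MmWw × Mmww — consider each gene separately:
mid-digital hair: Mm × Mm → 1 MM, 2 Mm, 1 mm → 3 M_ : 1 mm (out of 4)
hairline shape: Ww × ww → 2 Ww, 2 ww → 2 W_ : 2 ww (out of 4)
Looking for: absent (mm) and straight (ww)
P(absent) = 1/4, P(straight) = 2/4
P(both) = 1/4 × 2/4 = 2/16 = 1/8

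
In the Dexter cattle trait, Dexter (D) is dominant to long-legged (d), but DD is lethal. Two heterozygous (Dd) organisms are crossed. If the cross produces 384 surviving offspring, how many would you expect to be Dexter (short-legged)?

Cross: Dd × Dd
Punnett square offspring (before lethality): 1 DD, 2 Dd, 1 dd
The DD genotype is lethal (embryos die); surviving offspring: 2 Dd, 1 dd
Dexter (short-legged): 2 out of 3 → fraction 2/3
Expected count = 2/3 × 384 = 256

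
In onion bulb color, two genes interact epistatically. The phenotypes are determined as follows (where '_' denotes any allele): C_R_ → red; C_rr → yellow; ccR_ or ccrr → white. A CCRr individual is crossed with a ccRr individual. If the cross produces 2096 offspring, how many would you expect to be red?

Cross: CCRr × ccRr — consider each gene separately:
C gene: CC × cc → 4 Cc → 4 C_ (out of 4)
R gene: Rr × Rr → 1 RR, 2 Rr, 1 rr → 3 R_ : 1 rr (out of 4)
Genotype classes (out of 4 × 4 = 16): C_R_ = 4×3 = 12; C_rr = 4×1 = 4
Apply the phenotype rules: C_R_ (12) → red; C_rr (4) → yellow
Phenotype counts (out of 16): 12 red, 4 yellow
red: 12 out of 16 → fraction 3/4
Expected count = 3/4 × 2096 = 1572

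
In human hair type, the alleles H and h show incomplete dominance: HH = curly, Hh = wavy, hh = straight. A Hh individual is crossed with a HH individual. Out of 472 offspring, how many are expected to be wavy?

Punnett square for Hh × HH:
Offspring genotypes: 2 HH, 2 Hh
Phenotype counts: 2 curly, 2 wavy
wavy: 2 out of 4 → fraction 1/2
Expected count = 1/2 × 472 = 236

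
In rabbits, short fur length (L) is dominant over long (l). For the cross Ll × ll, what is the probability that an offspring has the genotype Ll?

Punnett square for Ll × ll:
Offspring genotypes: 2 Ll, 2 ll
Total offspring: 4
Count with target: 2
Probability: 2/4 = 1/2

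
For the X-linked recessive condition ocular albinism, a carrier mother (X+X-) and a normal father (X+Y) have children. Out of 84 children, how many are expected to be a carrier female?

Cross: X+X- × X+Y
Offspring: 1 X+X+, 1 X+Y, 1 X+X-, 1 X-Y
Probability of a carrier female: 1/4
Expected count = 1/4 × 84 = 21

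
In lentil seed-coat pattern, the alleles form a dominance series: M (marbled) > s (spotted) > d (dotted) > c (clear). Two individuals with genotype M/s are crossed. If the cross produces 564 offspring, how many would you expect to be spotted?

Cross: M/s × M/s
Allele dominance: M > s > d > c
Offspring genotypes: 1 M/M, 2 M/s, 1 s/s
Phenotype counts: 3 marbled, 1 spotted
spotted: 1 out of 4 → fraction 1/4
Expected count = 1/4 × 564 = 141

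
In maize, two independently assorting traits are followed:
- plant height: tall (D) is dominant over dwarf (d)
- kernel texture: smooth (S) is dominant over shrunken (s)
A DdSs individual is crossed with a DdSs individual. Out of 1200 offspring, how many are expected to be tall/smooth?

Dihybrid cross DdSs × DdSs — consider each gene separately:
plant height: Dd × Dd → 1 DD, 2 Dd, 1 dd → 3 D_ : 1 dd (out of 4)
kernel texture: Ss × Ss → 1 SS, 2 Ss, 1 ss → 3 S_ : 1 ss (out of 4)
Combine (counts out of 4 × 4 = 16): tall/smooth (D_S_) = 3×3 = 9; tall/shrunken (D_ss) = 3×1 = 3; dwarf/smooth (ddS_) = 1×3 = 3; dwarf/shrunken (ddss) = 1×1 = 1
Phenotype counts (out of 16): 9 tall/smooth, 3 tall/shrunken, 3 dwarf/smooth, 1 dwarf/shrunken
tall/smooth: 9 out of 16 → fraction 9/16
Expected count = 9/16 × 1200 = 675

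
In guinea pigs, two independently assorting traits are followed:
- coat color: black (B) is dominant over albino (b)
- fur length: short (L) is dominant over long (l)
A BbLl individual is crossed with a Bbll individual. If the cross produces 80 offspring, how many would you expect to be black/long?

Dihybrid cross BbLl × Bbll — consider each gene separately:
coat color: Bb × Bb → 1 BB, 2 Bb, 1 bb → 3 B_ : 1 bb (out of 4)
fur length: Ll × ll → 2 Ll, 2 ll → 2 L_ : 2 ll (out of 4)
Combine (counts out of 4 × 4 = 16): black/short (B_L_) = 3×2 = 6; black/long (B_ll) = 3×2 = 6; albino/short (bbL_) = 1×2 = 2; albino/long (bbll) = 1×2 = 2
Phenotype counts (out of 16): 6 black/short, 6 black/long, 2 albino/short, 2 albino/long
black/long: 6 out of 16 → fraction 3/8
Expected count = 3/8 × 80 = 30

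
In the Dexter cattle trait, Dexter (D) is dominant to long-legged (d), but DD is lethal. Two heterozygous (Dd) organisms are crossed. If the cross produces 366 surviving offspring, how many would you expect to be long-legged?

Cross: Dd × Dd
Punnett square offspring (before lethality): 1 DD, 2 Dd, 1 dd
The DD genotype is lethal (embryos die); surviving offspring: 2 Dd, 1 dd
long-legged: 1 out of 3 → fraction 1/3
Expected count = 1/3 × 366 = 122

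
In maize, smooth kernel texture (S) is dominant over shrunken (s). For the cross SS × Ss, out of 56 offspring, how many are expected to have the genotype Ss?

Punnett square for SS × Ss:
Offspring genotypes: 2 SS, 2 Ss
Total offspring: 4
Count with target: 2
Probability: 2/4 = 1/2
Expected count = 1/2 × 56 = 28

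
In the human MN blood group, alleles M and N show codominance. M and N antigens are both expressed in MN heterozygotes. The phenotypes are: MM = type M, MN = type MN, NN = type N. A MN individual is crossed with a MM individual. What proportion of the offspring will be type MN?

Punnett square for MN × MM:
Offspring genotypes: 2 MM, 2 MN
Phenotype counts: 2 type M, 2 type MN
type MN: 2 out of 4
Probability: 2/4 = 1/2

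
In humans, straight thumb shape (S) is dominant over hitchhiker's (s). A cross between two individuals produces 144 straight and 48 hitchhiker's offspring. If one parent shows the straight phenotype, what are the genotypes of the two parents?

Observed offspring: 144 straight, 48 hitchhiker's
The observed ratio simplifies to 3:1. Hitchhiker's (ss) offspring appear, so each parent must contribute one s allele. The parent stated to show straight carries S, so it is Ss. The other parent is then either Ss or ss: Ss × ss would give a 1:1 split, whereas Ss × Ss gives 3:1 — matching the data. So both parents are heterozygous (Ss × Ss).
Parent genotypes: Ss × Ss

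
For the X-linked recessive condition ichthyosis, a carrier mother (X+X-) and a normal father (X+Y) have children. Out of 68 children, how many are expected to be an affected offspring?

Cross: X+X- × X+Y
Offspring: 1 X+X+, 1 X+Y, 1 X+X-, 1 X-Y
Probability of an affected offspring: 1/4
Expected count = 1/4 × 68 = 17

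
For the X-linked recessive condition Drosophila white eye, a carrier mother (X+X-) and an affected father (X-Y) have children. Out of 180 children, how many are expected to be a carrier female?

Cross: X+X- × X-Y
Offspring: 1 X+X-, 1 X+Y, 1 X-X-, 1 X-Y
Probability of a carrier female: 1/4
Expected count = 1/4 × 180 = 45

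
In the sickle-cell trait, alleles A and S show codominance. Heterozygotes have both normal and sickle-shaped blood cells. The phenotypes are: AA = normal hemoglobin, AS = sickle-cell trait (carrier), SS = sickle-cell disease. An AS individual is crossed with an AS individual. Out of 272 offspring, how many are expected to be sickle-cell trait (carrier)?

Punnett square for AS × AS:
Offspring genotypes: 1 AA, 2 AS, 1 SS
Phenotype counts: 1 normal hemoglobin, 2 sickle-cell trait (carrier), 1 sickle-cell disease
sickle-cell trait (carrier): 2 out of 4 → fraction 1/2
Expected count = 1/2 × 272 = 136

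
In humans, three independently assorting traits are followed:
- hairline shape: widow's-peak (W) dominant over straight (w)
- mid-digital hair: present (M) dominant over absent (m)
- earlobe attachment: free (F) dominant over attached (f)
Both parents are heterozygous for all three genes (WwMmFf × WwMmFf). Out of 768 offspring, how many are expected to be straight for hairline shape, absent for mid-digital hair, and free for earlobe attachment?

Trihybrid cross: WwMmFf × WwMmFf
Each trait segregates independently with a 3:1 phenotypic ratio, so each gene contributes 3/4 (dominant) or 1/4 (recessive).
Target: straight (hairline shape), absent (mid-digital hair), free (earlobe attachment)
Probability = product of independent per-trait probabilities
= 1/4 × 1/4 × 3/4 = 3/64
Expected count = 3/64 × 768 = 36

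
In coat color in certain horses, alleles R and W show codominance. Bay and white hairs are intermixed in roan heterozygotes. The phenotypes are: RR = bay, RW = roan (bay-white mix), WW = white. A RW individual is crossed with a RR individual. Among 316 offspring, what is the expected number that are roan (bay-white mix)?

Punnett square for RW × RR:
Offspring genotypes: 2 RR, 2 RW
Phenotype counts: 2 bay, 2 roan (bay-white mix)
roan (bay-white mix): 2 out of 4 → fraction 1/2
Expected count = 1/2 × 316 = 158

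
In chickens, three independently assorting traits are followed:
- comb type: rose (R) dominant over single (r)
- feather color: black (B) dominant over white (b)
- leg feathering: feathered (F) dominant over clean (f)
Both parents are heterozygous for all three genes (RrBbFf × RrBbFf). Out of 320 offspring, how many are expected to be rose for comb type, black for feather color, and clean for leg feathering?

Trihybrid cross: RrBbFf × RrBbFf
Each trait segregates independently with a 3:1 phenotypic ratio, so each gene contributes 3/4 (dominant) or 1/4 (recessive).
Target: rose (comb type), black (feather color), clean (leg feathering)
Probability = product of independent per-trait probabilities
= 3/4 × 3/4 × 1/4 = 9/64
Expected count = 9/64 × 320 = 45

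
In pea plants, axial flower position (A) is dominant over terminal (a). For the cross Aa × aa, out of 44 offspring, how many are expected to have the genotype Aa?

Punnett square for Aa × aa:
Offspring genotypes: 2 Aa, 2 aa
Total offspring: 4
Count with target: 2
Probability: 2/4 = 1/2
Expected count = 1/2 × 44 = 22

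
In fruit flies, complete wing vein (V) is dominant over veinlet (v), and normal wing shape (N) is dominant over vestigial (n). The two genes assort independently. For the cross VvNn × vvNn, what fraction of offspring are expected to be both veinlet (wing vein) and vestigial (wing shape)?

Dihybrid cross VvNn × vvNn — consider each gene separately:
wing vein: Vv × vv → 2 Vv, 2 vv → 2 V_ : 2 vv (out of 4)
wing shape: Nn × Nn → 1 NN, 2 Nn, 1 nn → 3 N_ : 1 nn (out of 4)
Looking for: veinlet (vv) and vestigial (nn)
P(veinlet) = 2/4, P(vestigial) = 1/4
P(both) = 2/4 × 1/4 = 2/16 = 1/8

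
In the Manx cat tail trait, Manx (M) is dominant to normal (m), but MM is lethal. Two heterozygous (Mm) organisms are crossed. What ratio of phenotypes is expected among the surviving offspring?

Cross: Mm × Mm
Punnett square offspring (before lethality): 1 MM, 2 Mm, 1 mm
The MM genotype is lethal (embryos die); surviving offspring: 2 Mm, 1 mm
Ratio: 2 Manx (tailless) : 1 normal-tailed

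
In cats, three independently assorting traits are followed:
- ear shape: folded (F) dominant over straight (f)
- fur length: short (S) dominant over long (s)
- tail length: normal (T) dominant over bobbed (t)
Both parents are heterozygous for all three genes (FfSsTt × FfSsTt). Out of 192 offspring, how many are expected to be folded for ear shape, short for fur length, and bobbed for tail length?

Trihybrid cross: FfSsTt × FfSsTt
Each trait segregates independently with a 3:1 phenotypic ratio, so each gene contributes 3/4 (dominant) or 1/4 (recessive).
Target: folded (ear shape), short (fur length), bobbed (tail length)
Probability = product of independent per-trait probabilities
= 3/4 × 3/4 × 1/4 = 9/64
Expected count = 9/64 × 192 = 27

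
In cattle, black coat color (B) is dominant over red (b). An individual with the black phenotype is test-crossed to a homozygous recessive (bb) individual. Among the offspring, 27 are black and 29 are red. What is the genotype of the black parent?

Test cross: ? × bb
Offspring: 27 black, 29 red — approximately 1:1.
A 1:1 ratio in a test cross indicates the unknown parent is heterozygous (Bb).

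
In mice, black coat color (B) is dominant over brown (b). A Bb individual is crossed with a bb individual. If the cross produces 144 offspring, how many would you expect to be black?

Punnett square for Bb × bb:
Offspring genotypes: 2 Bb, 2 bb
black: 2, brown: 2
black: 2 out of 4 → fraction 1/2
Expected count = 1/2 × 144 = 72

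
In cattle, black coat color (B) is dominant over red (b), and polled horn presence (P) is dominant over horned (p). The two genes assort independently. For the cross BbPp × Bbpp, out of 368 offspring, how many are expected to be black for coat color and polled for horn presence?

Dihybrid cross BbPp × Bbpp — consider each gene separately:
coat color: Bb × Bb → 1 BB, 2 Bb, 1 bb → 3 B_ : 1 bb (out of 4)
horn presence: Pp × pp → 2 Pp, 2 pp → 2 P_ : 2 pp (out of 4)
Looking for: black (B_) and polled (P_)
P(black) = 3/4, P(polled) = 2/4
P(both) = 3/4 × 2/4 = 6/16 = 3/8
Expected count = 3/8 × 368 = 138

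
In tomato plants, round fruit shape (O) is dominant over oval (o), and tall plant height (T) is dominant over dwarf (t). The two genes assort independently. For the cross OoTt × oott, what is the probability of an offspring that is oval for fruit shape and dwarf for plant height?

Dihybrid cross OoTt × oott — consider each gene separately:
fruit shape: Oo × oo → 2 Oo, 2 oo → 2 O_ : 2 oo (out of 4)
plant height: Tt × tt → 2 Tt, 2 tt → 2 T_ : 2 tt (out of 4)
Looking for: oval (oo) and dwarf (tt)
P(oval) = 2/4, P(dwarf) = 2/4
P(both) = 2/4 × 2/4 = 4/16 = 1/4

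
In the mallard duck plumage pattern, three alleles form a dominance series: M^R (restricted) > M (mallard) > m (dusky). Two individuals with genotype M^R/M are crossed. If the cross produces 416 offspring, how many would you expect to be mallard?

Cross: M^R/M × M^R/M
Allele dominance: M^R > M > m
Offspring genotypes: 1 M^R/M^R, 2 M^R/M, 1 M/M
Phenotype counts: 3 restricted, 1 mallard
mallard: 1 out of 4 → fraction 1/4
Expected count = 1/4 × 416 = 104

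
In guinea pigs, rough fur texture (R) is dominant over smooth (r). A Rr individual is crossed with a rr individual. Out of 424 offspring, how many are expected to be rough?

Punnett square for Rr × rr:
Offspring genotypes: 2 Rr, 2 rr
rough: 2, smooth: 2
rough: 2 out of 4 → fraction 1/2
Expected count = 1/2 × 424 = 212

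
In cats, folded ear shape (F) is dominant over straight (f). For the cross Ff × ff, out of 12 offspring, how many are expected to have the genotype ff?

Punnett square for Ff × ff:
Offspring genotypes: 2 Ff, 2 ff
Total offspring: 4
Count with target: 2
Probability: 2/4 = 1/2
Expected count = 1/2 × 12 = 6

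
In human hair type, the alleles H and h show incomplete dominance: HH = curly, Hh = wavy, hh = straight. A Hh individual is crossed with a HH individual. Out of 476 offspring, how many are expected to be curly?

Punnett square for Hh × HH:
Offspring genotypes: 2 HH, 2 Hh
Phenotype counts: 2 curly, 2 wavy
curly: 2 out of 4 → fraction 1/2
Expected count = 1/2 × 476 = 238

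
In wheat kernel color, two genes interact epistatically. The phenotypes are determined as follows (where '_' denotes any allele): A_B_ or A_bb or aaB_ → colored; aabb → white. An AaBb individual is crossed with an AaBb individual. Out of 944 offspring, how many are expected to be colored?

Cross: AaBb × AaBb — consider each gene separately:
A gene: Aa × Aa → 1 AA, 2 Aa, 1 aa → 3 A_ : 1 aa (out of 4)
B gene: Bb × Bb → 1 BB, 2 Bb, 1 bb → 3 B_ : 1 bb (out of 4)
Genotype classes (out of 4 × 4 = 16): A_B_ = 3×3 = 9; A_bb = 3×1 = 3; aaB_ = 1×3 = 3; aabb = 1×1 = 1
Apply the phenotype rules: A_B_ (9) + A_bb (3) + aaB_ (3) → colored; aabb (1) → white
Phenotype counts (out of 16): 15 colored, 1 white
colored: 15 out of 16 → fraction 15/16
Expected count = 15/16 × 944 = 885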